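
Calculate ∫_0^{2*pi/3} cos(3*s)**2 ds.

Use the identity cos^2(3*s) = (1 + cos(6*s))/2.
An antiderivative is F(s) = s/2 + sin(6*s)/12.
Then F(2*pi/3) - F(0) = (pi/3) - (0) = pi/3.

pi/3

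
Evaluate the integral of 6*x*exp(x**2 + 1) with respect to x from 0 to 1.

Let u = x**2 + 1, so du = 2*x dx. When x = 0, u = 1; when x = 1, u = 2.
The integral becomes 3·∫ exp(u) du from 1 to 2, with antiderivative 3*exp(u).
Back in x: F(x) = 3*exp(x**2 + 1).
Then F(1) - F(0) = (3*exp(2)) - (3*exp(1)) = 3*exp(1)*(-1 + exp(1)).

3*E*(-1 + E)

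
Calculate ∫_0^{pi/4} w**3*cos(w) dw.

Integrate by parts 3 times (u = w^3, dv = cos(w) dw).
An antiderivative is F(w) = w**3*sin(w) + 3*w**2*cos(w) - 6*w*sin(w) - 6*cos(w).
Then F(pi/4) - F(0) = (sqrt(2)*(-384 - 96*pi + pi**3 + 12*pi**2)/128) - (-6) = -3*sqrt(2) - 3*sqrt(2)*pi/4 + sqrt(2)*pi**3/128 + 3*sqrt(2)*pi**2/32 + 6.

-3*sqrt(2) - 3*sqrt(2)*pi/4 + sqrt(2)*pi**3/128 + 3*sqrt(2)*pi**2/32 + 6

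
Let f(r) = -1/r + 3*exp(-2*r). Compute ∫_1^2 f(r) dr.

-log(2) - 3*exp(-4)/2 + 3*exp(-2)/2

An antiderivative is F(r) = -log(r) - 3*exp(-2*r)/2.
Then F(2) - F(1) = (-log(2) - 3*exp(-4)/2) - (-3*exp(-2)/2) = -log(2) - 3*exp(-4)/2 + 3*exp(-2)/2.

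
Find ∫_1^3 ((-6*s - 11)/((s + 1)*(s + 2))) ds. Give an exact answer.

Factor the denominator: s**2 + 3*s + 2 = (s + 2)(s + 1).
Partial fractions: (-6*s - 11)/((s + 1)*(s + 2)) = -1/(s + 2) - 5/(s + 1).
An antiderivative is F(s) = -5*log(s + 1) - log(s + 2).
Then F(3) - F(1) = (-10*log(2) - log(5)) - (-log(96)) = -5*log(2) - log(5) + log(3).

-5*log(2) - log(5) + log(3)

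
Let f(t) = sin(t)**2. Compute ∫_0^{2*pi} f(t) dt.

pi

Use the identity sin^2(t) = (1 - cos(2*t))/2.
An antiderivative is F(t) = t/2 - sin(2*t)/4.
Then F(2*pi) - F(0) = (pi) - (0) = pi.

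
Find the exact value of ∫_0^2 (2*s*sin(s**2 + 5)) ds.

cos(5) - cos(9)

Let u = s**2 + 5, so du = 2*s ds. When s = 0, u = 5; when s = 2, u = 9.
The integral becomes ∫ sin(u) du from 5 to 9, with antiderivative -cos(u).
Back in s: F(s) = -cos(s**2 + 5).
Then F(2) - F(0) = (-cos(9)) - (-cos(5)) = cos(5) - cos(9).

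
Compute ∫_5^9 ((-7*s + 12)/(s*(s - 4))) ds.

Factor the denominator: s**2 - 4*s = s(s - 4).
Partial fractions: (-7*s + 12)/(s*(s - 4)) = -3/s - 4/(s - 4).
An antiderivative is F(s) = -3*log(s) - 4*log(s - 4).
Then F(9) - F(5) = (-6*log(3) - 4*log(5)) - (-3*log(5)) = -6*log(3) - log(5).

-6*log(3) - log(5)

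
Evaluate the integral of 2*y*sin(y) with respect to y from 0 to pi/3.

Integrate by parts once (u = y, dv = 2*sin(y) dy).
An antiderivative is F(y) = -2*y*cos(y) + 2*sin(y).
Then F(pi/3) - F(0) = (-pi/3 + sqrt(3)) - (0) = -pi/3 + sqrt(3).

-pi/3 + sqrt(3)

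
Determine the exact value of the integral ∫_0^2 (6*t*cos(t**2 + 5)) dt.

Let u = t**2 + 5, so du = 2*t dt. When t = 0, u = 5; when t = 2, u = 9.
The integral becomes 3·∫ cos(u) du from 5 to 9, with antiderivative 3*sin(u).
Back in t: F(t) = 3*sin(t**2 + 5).
Then F(2) - F(0) = (3*sin(9)) - (3*sin(5)) = 3*sin(9) - 3*sin(5).

3*sin(9) - 3*sin(5)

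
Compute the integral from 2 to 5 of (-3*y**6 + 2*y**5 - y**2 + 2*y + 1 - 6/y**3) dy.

-19779141/700

By the power rule, an antiderivative is F(y) = -3*y**7/7 + y**6/3 - y**3/3 + y**2 + y + 3/y**2.
Then F(5) - F(2) = (-14849812/525) - (-2473/84) = -19779141/700.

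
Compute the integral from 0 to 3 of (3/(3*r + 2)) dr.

log(11/2)

Let u = 3*r + 2, so du = 3 dr. When r = 0, u = 2; when r = 3, u = 11.
The integral becomes ∫ 1/u du from 2 to 11, with antiderivative log(u).
Back in r: F(r) = log(3*r + 2).
Then F(3) - F(0) = (log(11)) - (log(2)) = log(11/2).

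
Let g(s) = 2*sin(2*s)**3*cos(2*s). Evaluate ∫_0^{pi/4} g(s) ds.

Let u = sin(2*s), so du = 2*cos(2*s) ds. When s = 0, u = 0; when s = pi/4, u = 1.
The integral becomes ∫ u**3 du from 0 to 1, with antiderivative u**4/4.
Back in s: F(s) = sin(2*s)**4/4.
Then F(pi/4) - F(0) = (1/4) - (0) = 1/4.

1/4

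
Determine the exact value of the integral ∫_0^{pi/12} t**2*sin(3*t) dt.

Integrate by parts twice (u = t^2, dv = sin(3*t) dt).
An antiderivative is F(t) = -t**2*cos(3*t)/3 + 2*t*sin(3*t)/9 + 2*cos(3*t)/27.
Then F(pi/12) - F(0) = (sqrt(2)*(-pi**2 + 8*pi + 32)/864) - (2/27) = -2/27 - sqrt(2)*pi**2/864 + sqrt(2)*pi/108 + sqrt(2)/27.

-2/27 - sqrt(2)*pi**2/864 + sqrt(2)*pi/108 + sqrt(2)/27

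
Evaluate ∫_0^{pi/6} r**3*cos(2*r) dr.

Integrate by parts 3 times (u = r^3, dv = cos(2*r) dr).
An antiderivative is F(r) = r**3*sin(2*r)/2 + 3*r**2*cos(2*r)/4 - 3*r*sin(2*r)/4 - 3*cos(2*r)/8.
Then F(pi/6) - F(0) = (-sqrt(3)*pi/16 - 3/16 + sqrt(3)*pi**3/864 + pi**2/96) - (-3/8) = -sqrt(3)*pi/16 + sqrt(3)*pi**3/864 + pi**2/96 + 3/16.

-sqrt(3)*pi/16 + sqrt(3)*pi**3/864 + pi**2/96 + 3/16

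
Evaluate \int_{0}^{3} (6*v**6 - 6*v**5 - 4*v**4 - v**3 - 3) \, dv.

129069/140

By the power rule, an antiderivative is F(v) = 6*v**7/7 - v**6 - 4*v**5/5 - v**4/4 - 3*v.
Then F(3) - F(0) = (129069/140) - (0) = 129069/140.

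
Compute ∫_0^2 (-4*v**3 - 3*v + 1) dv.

By the power rule, an antiderivative is F(v) = -v**4 - 3*v**2/2 + v.
Then F(2) - F(0) = (-20) - (0) = -20.

-20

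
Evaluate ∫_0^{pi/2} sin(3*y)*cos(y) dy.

Use the identity sin(3*y)cos(y) = [sin(4*y) + sin(2*y)]/2.
An antiderivative is F(y) = -cos(2*y)/4 - cos(4*y)/8.
Then F(pi/2) - F(0) = (1/8) - (-3/8) = 1/2.

1/2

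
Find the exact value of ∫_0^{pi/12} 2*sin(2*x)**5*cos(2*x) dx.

1/384

Let u = sin(2*x), so du = 2*cos(2*x) dx. When x = 0, u = 0; when x = pi/12, u = 1/2.
The integral becomes ∫ u**5 du from 0 to 1/2, with antiderivative u**6/6.
Back in x: F(x) = sin(2*x)**6/6.
Then F(pi/12) - F(0) = (1/384) - (0) = 1/384.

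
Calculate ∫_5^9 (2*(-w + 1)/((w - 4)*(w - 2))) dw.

-3*log(5) - log(3) + log(7)

Factor the denominator: w**2 - 6*w + 8 = (w - 2)(w - 4).
Partial fractions: 2*(-w + 1)/((w - 4)*(w - 2)) = 1/(w - 2) - 3/(w - 4).
An antiderivative is F(w) = -3*log(w - 4) + log(w - 2).
Then F(9) - F(5) = (-3*log(5) + log(7)) - (log(3)) = -3*log(5) - log(3) + log(7).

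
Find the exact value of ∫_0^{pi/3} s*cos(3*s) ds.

-2/9

Integrate by parts once (u = s, dv = cos(3*s) ds).
An antiderivative is F(s) = s*sin(3*s)/3 + cos(3*s)/9.
Then F(pi/3) - F(0) = (-1/9) - (1/9) = -2/9.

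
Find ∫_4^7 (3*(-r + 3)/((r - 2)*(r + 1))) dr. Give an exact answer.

-13*log(2) + 5*log(5)

Factor the denominator: r**2 - r - 2 = (r + 1)(r - 2).
Partial fractions: 3*(-r + 3)/((r - 2)*(r + 1)) = -4/(r + 1) + 1/(r - 2).
An antiderivative is F(r) = log(r - 2) - 4*log(r + 1).
Then F(7) - F(4) = (-12*log(2) + log(5)) - (-4*log(5) + log(2)) = -13*log(2) + 5*log(5).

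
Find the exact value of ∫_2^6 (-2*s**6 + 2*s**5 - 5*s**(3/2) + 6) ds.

By the power rule, an antiderivative is F(s) = -2*s**7/7 + s**6/3 - 2*s**(5/2) + 6*s.
Then F(6) - F(2) = (-450756/7 - 72*sqrt(6)) - (-8*sqrt(2) - 68/21) = -1352200/21 - 72*sqrt(6) + 8*sqrt(2).

-1352200/21 - 72*sqrt(6) + 8*sqrt(2)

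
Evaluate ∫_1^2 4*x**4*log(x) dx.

Integrate by parts once (u = ln x, dv = 4*x**4 dx).
An antiderivative is F(x) = 4*x**5*(5*log(x) - 1)/25.
Then F(2) - F(1) = (-128/25 + 128*log(2)/5) - (-4/25) = -124/25 + 128*log(2)/5.

-124/25 + 128*log(2)/5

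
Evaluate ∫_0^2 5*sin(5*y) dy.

1 - cos(10)

Let u = 5*y, so du = 5 dy. When y = 0, u = 0; when y = 2, u = 10.
The integral becomes ∫ sin(u) du from 0 to 10, with antiderivative -cos(u).
Back in y: F(y) = -cos(5*y).
Then F(2) - F(0) = (-cos(10)) - (-1) = 1 - cos(10).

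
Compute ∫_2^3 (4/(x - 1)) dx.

An antiderivative is F(x) = 4*log(x - 1).
Then F(3) - F(2) = (log(16)) - (0) = log(16).

log(16)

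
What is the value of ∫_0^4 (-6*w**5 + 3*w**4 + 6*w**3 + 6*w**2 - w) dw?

By the power rule, an antiderivative is F(w) = -w**6 + 3*w**5/5 + 3*w**4/2 + 2*w**3 - w**2/2.
Then F(4) - F(0) = (-14888/5) - (0) = -14888/5.

-14888/5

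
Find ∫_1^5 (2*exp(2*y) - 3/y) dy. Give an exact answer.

-exp(2) - 3*log(5) + exp(10)

An antiderivative is F(y) = exp(2*y) - 3*log(y).
Then F(5) - F(1) = (-3*log(5) + exp(10)) - (exp(2)) = -exp(2) - 3*log(5) + exp(10).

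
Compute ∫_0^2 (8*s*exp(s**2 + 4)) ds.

Let u = s**2 + 4, so du = 2*s ds. When s = 0, u = 4; when s = 2, u = 8.
The integral becomes 4·∫ exp(u) du from 4 to 8, with antiderivative 4*exp(u).
Back in s: F(s) = 4*exp(s**2 + 4).
Then F(2) - F(0) = (4*exp(8)) - (4*exp(4)) = -4*(1 - exp(4))*exp(4).

-4*(1 - exp(4))*exp(4)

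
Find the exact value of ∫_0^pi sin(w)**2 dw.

Use the identity sin^2(w) = (1 - cos(2*w))/2.
An antiderivative is F(w) = w/2 - sin(2*w)/4.
Then F(pi) - F(0) = (pi/2) - (0) = pi/2.

pi/2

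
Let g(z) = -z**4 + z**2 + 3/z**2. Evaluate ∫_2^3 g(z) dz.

-1061/30

By the power rule, an antiderivative is F(z) = -z**5/5 + z**3/3 - 3/z.
Then F(3) - F(2) = (-203/5) - (-157/30) = -1061/30.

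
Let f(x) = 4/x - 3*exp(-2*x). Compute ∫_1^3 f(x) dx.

An antiderivative is F(x) = 4*log(x) + 3*exp(-2*x)/2.
Then F(3) - F(1) = (3*exp(-6)/2 + 4*log(3)) - (3*exp(-2)/2) = -3*exp(-2)/2 + 3*exp(-6)/2 + 4*log(3).

-3*exp(-2)/2 + 3*exp(-6)/2 + 4*log(3)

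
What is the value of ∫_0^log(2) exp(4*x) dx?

15/4

Let u = exp(x), so du = exp(x) dx. When x = 0, u = 1; when x = log(2), u = 2.
The integral becomes ∫ u**3 du from 1 to 2, with antiderivative u**4/4.
Back in x: F(x) = exp(4*x)/4.
Then F(log(2)) - F(0) = (4) - (1/4) = 15/4.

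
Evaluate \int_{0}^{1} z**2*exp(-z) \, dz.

Integrate by parts twice (u = z^2, dv = exp(-z) dz).
An antiderivative is F(z) = (-z**2 - 2*z - 2)*exp(-z).
Then F(1) - F(0) = (-5*exp(-1)) - (-2) = 2 - 5*exp(-1).

2 - 5*exp(-1)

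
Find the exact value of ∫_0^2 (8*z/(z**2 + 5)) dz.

Let u = z**2 + 5, so du = 2*z dz. When z = 0, u = 5; when z = 2, u = 9.
The integral becomes 4·∫ 1/u du from 5 to 9, with antiderivative 4*log(u).
Back in z: F(z) = 4*log(z**2 + 5).
Then F(2) - F(0) = (8*log(3)) - (4*log(5)) = -4*log(5) + 8*log(3).

-4*log(5) + 8*log(3)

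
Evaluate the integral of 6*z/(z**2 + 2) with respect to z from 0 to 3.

Let u = z**2 + 2, so du = 2*z dz. When z = 0, u = 2; when z = 3, u = 11.
The integral becomes 3·∫ 1/u du from 2 to 11, with antiderivative 3*log(u).
Back in z: F(z) = 3*log(z**2 + 2).
Then F(3) - F(0) = (3*log(11)) - (log(8)) = -3*log(2) + 3*log(11).

-3*log(2) + 3*log(11)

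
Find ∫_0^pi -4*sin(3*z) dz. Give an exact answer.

An antiderivative is F(z) = 4*cos(3*z)/3.
Then F(pi) - F(0) = (-4/3) - (4/3) = -8/3.

-8/3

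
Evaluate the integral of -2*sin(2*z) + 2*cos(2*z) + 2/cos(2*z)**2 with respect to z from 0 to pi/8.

sqrt(2)

An antiderivative is F(z) = sin(2*z) + cos(2*z) + tan(2*z).
Then F(pi/8) - F(0) = (1 + sqrt(2)) - (1) = sqrt(2).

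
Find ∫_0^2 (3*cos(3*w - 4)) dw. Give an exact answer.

Let u = 3*w - 4, so du = 3 dw. When w = 0, u = -4; when w = 2, u = 2.
The integral becomes ∫ cos(u) du from -4 to 2, with antiderivative sin(u).
Back in w: F(w) = sin(3*w - 4).
Then F(2) - F(0) = (sin(2)) - (-sin(4)) = sin(4) + sin(2).

sin(4) + sin(2)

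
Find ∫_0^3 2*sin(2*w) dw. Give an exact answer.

1 - cos(6)

Let u = 2*w, so du = 2 dw. When w = 0, u = 0; when w = 3, u = 6.
The integral becomes ∫ sin(u) du from 0 to 6, with antiderivative -cos(u).
Back in w: F(w) = -cos(2*w).
Then F(3) - F(0) = (-cos(6)) - (-1) = 1 - cos(6).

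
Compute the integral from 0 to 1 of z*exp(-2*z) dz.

Integrate by parts once (u = z, dv = exp(-2*z) dz).
An antiderivative is F(z) = (-2*z - 1)*exp(-2*z)/4.
Then F(1) - F(0) = (-3*exp(-2)/4) - (-1/4) = (-3 + exp(2))*exp(-2)/4.

(-3 + exp(2))*exp(-2)/4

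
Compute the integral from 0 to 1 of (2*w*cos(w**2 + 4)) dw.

Let u = w**2 + 4, so du = 2*w dw. When w = 0, u = 4; when w = 1, u = 5.
The integral becomes ∫ cos(u) du from 4 to 5, with antiderivative sin(u).
Back in w: F(w) = sin(w**2 + 4).
Then F(1) - F(0) = (sin(5)) - (sin(4)) = sin(5) - sin(4).

sin(5) - sin(4)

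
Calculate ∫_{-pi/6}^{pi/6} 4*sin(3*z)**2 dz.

Use the identity sin^2(3*z) = (1 - cos(6*z))/2.
An antiderivative is F(z) = 2*z - sin(6*z)/3.
Then F(pi/6) - F(-pi/6) = (pi/3) - (-pi/3) = 2*pi/3.

2*pi/3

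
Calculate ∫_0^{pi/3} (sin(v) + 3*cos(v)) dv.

1/2 + 3*sqrt(3)/2

An antiderivative is F(v) = 3*sin(v) - cos(v).
Then F(pi/3) - F(0) = (-1/2 + 3*sqrt(3)/2) - (-1) = 1/2 + 3*sqrt(3)/2.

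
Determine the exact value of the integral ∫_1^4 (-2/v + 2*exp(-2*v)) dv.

An antiderivative is F(v) = -2*log(v) - exp(-2*v).
Then F(4) - F(1) = (-4*log(2) - exp(-8)) - (-exp(-2)) = -4*log(2) - exp(-8) + exp(-2).

-4*log(2) - exp(-8) + exp(-2)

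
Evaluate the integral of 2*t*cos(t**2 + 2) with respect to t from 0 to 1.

Let u = t**2 + 2, so du = 2*t dt. When t = 0, u = 2; when t = 1, u = 3.
The integral becomes ∫ cos(u) du from 2 to 3, with antiderivative sin(u).
Back in t: F(t) = sin(t**2 + 2).
Then F(1) - F(0) = (sin(3)) - (sin(2)) = -sin(2) + sin(3).

-sin(2) + sin(3)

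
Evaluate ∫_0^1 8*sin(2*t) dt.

Let u = 2*t, so du = 2 dt. When t = 0, u = 0; when t = 1, u = 2.
The integral becomes 4·∫ sin(u) du from 0 to 2, with antiderivative -4*cos(u).
Back in t: F(t) = -4*cos(2*t).
Then F(1) - F(0) = (-4*cos(2)) - (-4) = 4 - 4*cos(2).

4 - 4*cos(2)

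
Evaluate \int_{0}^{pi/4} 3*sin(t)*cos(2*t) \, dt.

-1 + sqrt(2)

Use the identity sin(t)cos(2*t) = [sin(3*t) + sin(-t)]/2.
An antiderivative is F(t) = 3*cos(t)/2 - cos(3*t)/2.
Then F(pi/4) - F(0) = (sqrt(2)) - (1) = -1 + sqrt(2).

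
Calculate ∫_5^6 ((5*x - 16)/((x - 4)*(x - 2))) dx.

Factor the denominator: x**2 - 6*x + 8 = (x - 2)(x - 4).
Partial fractions: (5*x - 16)/((x - 4)*(x - 2)) = 3/(x - 2) + 2/(x - 4).
An antiderivative is F(x) = 2*log(x - 4) + 3*log(x - 2).
Then F(6) - F(5) = (8*log(2)) - (log(27)) = -3*log(3) + 8*log(2).

-3*log(3) + 8*log(2)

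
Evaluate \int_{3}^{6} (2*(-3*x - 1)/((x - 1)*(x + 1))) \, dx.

Factor the denominator: x**2 - 1 = (x + 1)(x - 1).
Partial fractions: 2*(-3*x - 1)/((x - 1)*(x + 1)) = -2/(x + 1) - 4/(x - 1).
An antiderivative is F(x) = -4*log(x - 1) - 2*log(x + 1).
Then F(6) - F(3) = (-4*log(5) - 2*log(7)) - (-8*log(2)) = -4*log(5) - 2*log(7) + 8*log(2).

-4*log(5) - 2*log(7) + 8*log(2)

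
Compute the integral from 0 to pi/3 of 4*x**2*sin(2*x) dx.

-3/2 + pi**2/9 + sqrt(3)*pi/3

Integrate by parts twice (u = x^2, dv = 4*sin(2*x) dx).
An antiderivative is F(x) = -2*x**2*cos(2*x) + 2*x*sin(2*x) + cos(2*x).
Then F(pi/3) - F(0) = (-1/2 + pi**2/9 + sqrt(3)*pi/3) - (1) = -3/2 + pi**2/9 + sqrt(3)*pi/3.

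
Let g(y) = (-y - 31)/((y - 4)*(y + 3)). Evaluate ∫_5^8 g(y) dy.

Factor the denominator: y**2 - y - 12 = (y + 3)(y - 4).
Partial fractions: (-y - 31)/((y - 4)*(y + 3)) = 4/(y + 3) - 5/(y - 4).
An antiderivative is F(y) = -5*log(y - 4) + 4*log(y + 3).
Then F(8) - F(5) = (-10*log(2) + 4*log(11)) - (12*log(2)) = -22*log(2) + 4*log(11).

-22*log(2) + 4*log(11)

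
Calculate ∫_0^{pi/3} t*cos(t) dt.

-1/2 + sqrt(3)*pi/6

Integrate by parts once (u = t, dv = cos(t) dt).
An antiderivative is F(t) = t*sin(t) + cos(t).
Then F(pi/3) - F(0) = (1/2 + sqrt(3)*pi/6) - (1) = -1/2 + sqrt(3)*pi/6.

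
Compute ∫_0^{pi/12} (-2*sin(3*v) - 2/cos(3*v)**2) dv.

-4/3 + sqrt(2)/3

An antiderivative is F(v) = 2*cos(3*v)/3 - 2*tan(3*v)/3.
Then F(pi/12) - F(0) = (-2/3 + sqrt(2)/3) - (2/3) = -4/3 + sqrt(2)/3.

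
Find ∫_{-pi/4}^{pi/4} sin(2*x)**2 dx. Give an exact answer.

pi/4

Use the identity sin^2(2*x) = (1 - cos(4*x))/2.
An antiderivative is F(x) = x/2 - sin(4*x)/8.
Then F(pi/4) - F(-pi/4) = (pi/8) - (-pi/8) = pi/4.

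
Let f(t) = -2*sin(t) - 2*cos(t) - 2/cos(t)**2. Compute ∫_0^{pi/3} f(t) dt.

-3*sqrt(3) - 1

An antiderivative is F(t) = -2*sin(t) + 2*cos(t) - 2*tan(t).
Then F(pi/3) - F(0) = (1 - 3*sqrt(3)) - (2) = -3*sqrt(3) - 1.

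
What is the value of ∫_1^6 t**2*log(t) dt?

-215/9 + 72*log(2) + 72*log(3)

Integrate by parts once (u = ln t, dv = t**2 dt).
An antiderivative is F(t) = t**3*(3*log(t) - 1)/9.
Then F(6) - F(1) = (-24 + 72*log(2) + 72*log(3)) - (-1/9) = -215/9 + 72*log(2) + 72*log(3).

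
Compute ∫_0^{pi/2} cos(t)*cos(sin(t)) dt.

Let u = sin(t), so du = cos(t) dt. When t = 0, u = 0; when t = pi/2, u = 1.
The integral becomes ∫ cos(u) du from 0 to 1, with antiderivative sin(u).
Back in t: F(t) = sin(sin(t)).
Then F(pi/2) - F(0) = (sin(1)) - (0) = sin(1).

sin(1)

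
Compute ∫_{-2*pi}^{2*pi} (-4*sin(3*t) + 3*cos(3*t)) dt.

An antiderivative is F(t) = sin(3*t) + 4*cos(3*t)/3.
Then F(2*pi) - F(-2*pi) = (4/3) - (4/3) = 0.

0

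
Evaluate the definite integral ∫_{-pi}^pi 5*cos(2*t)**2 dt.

5*pi

Use the identity cos^2(2*t) = (1 + cos(4*t))/2.
An antiderivative is F(t) = 5*t/2 + 5*sin(4*t)/8.
Then F(pi) - F(-pi) = (5*pi/2) - (-5*pi/2) = 5*pi.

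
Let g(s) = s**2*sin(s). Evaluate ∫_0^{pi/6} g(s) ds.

Integrate by parts twice (u = s^2, dv = sin(s) ds).
An antiderivative is F(s) = -s**2*cos(s) + 2*s*sin(s) + 2*cos(s).
Then F(pi/6) - F(0) = (-sqrt(3)*pi**2/72 + pi/6 + sqrt(3)) - (2) = -2 - sqrt(3)*pi**2/72 + pi/6 + sqrt(3).

-2 - sqrt(3)*pi**2/72 + pi/6 + sqrt(3)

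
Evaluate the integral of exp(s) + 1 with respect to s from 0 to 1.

E

An antiderivative is F(s) = s + exp(s).
Then F(1) - F(0) = (1 + E) - (1) = E.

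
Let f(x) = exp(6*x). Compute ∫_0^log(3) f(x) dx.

Let u = exp(x), so du = exp(x) dx. When x = 0, u = 1; when x = log(3), u = 3.
The integral becomes ∫ u**5 du from 1 to 3, with antiderivative u**6/6.
Back in x: F(x) = exp(6*x)/6.
Then F(log(3)) - F(0) = (243/2) - (1/6) = 364/3.

364/3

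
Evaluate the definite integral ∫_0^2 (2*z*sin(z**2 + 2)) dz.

-cos(6) + cos(2)

Let u = z**2 + 2, so du = 2*z dz. When z = 0, u = 2; when z = 2, u = 6.
The integral becomes ∫ sin(u) du from 2 to 6, with antiderivative -cos(u).
Back in z: F(z) = -cos(z**2 + 2).
Then F(2) - F(0) = (-cos(6)) - (-cos(2)) = -cos(6) + cos(2).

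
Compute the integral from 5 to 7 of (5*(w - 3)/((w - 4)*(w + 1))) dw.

Factor the denominator: w**2 - 3*w - 4 = (w + 1)(w - 4).
Partial fractions: 5*(w - 3)/((w - 4)*(w + 1)) = 4/(w + 1) + 1/(w - 4).
An antiderivative is F(w) = log(w - 4) + 4*log(w + 1).
Then F(7) - F(5) = (log(3) + 12*log(2)) - (4*log(2) + 4*log(3)) = -3*log(3) + 8*log(2).

-3*log(3) + 8*log(2)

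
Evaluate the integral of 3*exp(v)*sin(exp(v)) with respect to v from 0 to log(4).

Let u = exp(v), so du = exp(v) dv. When v = 0, u = 1; when v = log(4), u = 4.
The integral becomes 3·∫ sin(u) du from 1 to 4, with antiderivative -3*cos(u).
Back in v: F(v) = -3*cos(exp(v)).
Then F(log(4)) - F(0) = (-3*cos(4)) - (-3*cos(1)) = 3*cos(1) - 3*cos(4).

3*cos(1) - 3*cos(4)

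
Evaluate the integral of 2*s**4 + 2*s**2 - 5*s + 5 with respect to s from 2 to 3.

By the power rule, an antiderivative is F(s) = 2*s**5/5 + 2*s**3/3 - 5*s**2/2 + 5*s.
Then F(3) - F(2) = (1077/10) - (272/15) = 2687/30.

2687/30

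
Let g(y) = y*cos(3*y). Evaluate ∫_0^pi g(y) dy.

Integrate by parts once (u = y, dv = cos(3*y) dy).
An antiderivative is F(y) = y*sin(3*y)/3 + cos(3*y)/9.
Then F(pi) - F(0) = (-1/9) - (1/9) = -2/9.

-2/9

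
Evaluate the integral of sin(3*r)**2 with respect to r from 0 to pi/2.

Use the identity sin^2(3*r) = (1 - cos(6*r))/2.
An antiderivative is F(r) = r/2 - sin(6*r)/12.
Then F(pi/2) - F(0) = (pi/4) - (0) = pi/4.

pi/4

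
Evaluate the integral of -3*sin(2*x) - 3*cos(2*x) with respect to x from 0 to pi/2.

-3

An antiderivative is F(x) = -3*sin(2*x)/2 + 3*cos(2*x)/2.
Then F(pi/2) - F(0) = (-3/2) - (3/2) = -3.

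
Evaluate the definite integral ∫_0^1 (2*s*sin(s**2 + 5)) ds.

-cos(6) + cos(5)

Let u = s**2 + 5, so du = 2*s ds. When s = 0, u = 5; when s = 1, u = 6.
The integral becomes ∫ sin(u) du from 5 to 6, with antiderivative -cos(u).
Back in s: F(s) = -cos(s**2 + 5).
Then F(1) - F(0) = (-cos(6)) - (-cos(5)) = -cos(6) + cos(5).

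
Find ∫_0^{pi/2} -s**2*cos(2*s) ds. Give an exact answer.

Integrate by parts twice (u = s^2, dv = -cos(2*s) ds).
An antiderivative is F(s) = -s**2*sin(2*s)/2 - s*cos(2*s)/2 + sin(2*s)/4.
Then F(pi/2) - F(0) = (pi/4) - (0) = pi/4.

pi/4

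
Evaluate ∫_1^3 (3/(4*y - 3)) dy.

An antiderivative is F(y) = 3*log(4*y - 3)/4.
Then F(3) - F(1) = (3*log(3)/2) - (0) = 3*log(3)/2.

3*log(3)/2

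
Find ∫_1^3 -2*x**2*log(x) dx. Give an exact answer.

Integrate by parts once (u = ln x, dv = -2*x**2 dx).
An antiderivative is F(x) = -2*x**3*(3*log(x) - 1)/9.
Then F(3) - F(1) = (6 - 18*log(3)) - (2/9) = 52/9 - 18*log(3).

52/9 - 18*log(3)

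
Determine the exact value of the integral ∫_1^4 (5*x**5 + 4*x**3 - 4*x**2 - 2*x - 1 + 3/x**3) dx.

By the power rule, an antiderivative is F(x) = 5*x**6/6 + x**4 - 4*x**3/3 - x**2 - x - 3/(2*x**2).
Then F(4) - F(1) = (114045/32) - (-3) = 114141/32.

114141/32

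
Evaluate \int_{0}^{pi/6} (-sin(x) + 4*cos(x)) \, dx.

An antiderivative is F(x) = 4*sin(x) + cos(x).
Then F(pi/6) - F(0) = (sqrt(3)/2 + 2) - (1) = sqrt(3)/2 + 1.

sqrt(3)/2 + 1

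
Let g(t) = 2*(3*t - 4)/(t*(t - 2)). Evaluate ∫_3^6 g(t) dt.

Factor the denominator: t**2 - 2*t = t(t - 2).
Partial fractions: 2*(3*t - 4)/(t*(t - 2)) = 4/t + 2/(t - 2).
An antiderivative is F(t) = 4*log(t) + 2*log(t - 2).
Then F(6) - F(3) = (4*log(3) + 8*log(2)) - (log(81)) = 8*log(2).

8*log(2)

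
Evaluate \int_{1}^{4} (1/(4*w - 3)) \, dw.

log(13)/4

An antiderivative is F(w) = log(4*w - 3)/4.
Then F(4) - F(1) = (log(13)/4) - (0) = log(13)/4.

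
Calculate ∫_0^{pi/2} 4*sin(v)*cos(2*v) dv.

Use the identity sin(v)cos(2*v) = [sin(3*v) + sin(-v)]/2.
An antiderivative is F(v) = 2*cos(v) - 2*cos(3*v)/3.
Then F(pi/2) - F(0) = (0) - (4/3) = -4/3.

-4/3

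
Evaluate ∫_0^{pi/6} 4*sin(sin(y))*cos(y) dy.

Let u = sin(y), so du = cos(y) dy. When y = 0, u = 0; when y = pi/6, u = 1/2.
The integral becomes 4·∫ sin(u) du from 0 to 1/2, with antiderivative -4*cos(u).
Back in y: F(y) = -4*cos(sin(y)).
Then F(pi/6) - F(0) = (-4*cos(1/2)) - (-4) = 4 - 4*cos(1/2).

4 - 4*cos(1/2)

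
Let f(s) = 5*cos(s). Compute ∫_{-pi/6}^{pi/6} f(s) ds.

5

An antiderivative is F(s) = 5*sin(s).
Then F(pi/6) - F(-pi/6) = (5/2) - (-5/2) = 5.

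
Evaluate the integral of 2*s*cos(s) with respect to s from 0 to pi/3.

-1 + sqrt(3)*pi/3

Integrate by parts once (u = s, dv = 2*cos(s) ds).
An antiderivative is F(s) = 2*s*sin(s) + 2*cos(s).
Then F(pi/3) - F(0) = (1 + sqrt(3)*pi/3) - (2) = -1 + sqrt(3)*pi/3.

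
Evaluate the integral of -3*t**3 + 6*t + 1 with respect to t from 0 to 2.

2

By the power rule, an antiderivative is F(t) = -3*t**4/4 + 3*t**2 + t.
Then F(2) - F(0) = (2) - (0) = 2.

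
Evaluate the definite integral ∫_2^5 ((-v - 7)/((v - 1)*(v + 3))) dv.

Factor the denominator: v**2 + 2*v - 3 = (v + 3)(v - 1).
Partial fractions: (-v - 7)/((v - 1)*(v + 3)) = 1/(v + 3) - 2/(v - 1).
An antiderivative is F(v) = -2*log(v - 1) + log(v + 3).
Then F(5) - F(2) = (-log(2)) - (log(5)) = -log(10).

-log(10)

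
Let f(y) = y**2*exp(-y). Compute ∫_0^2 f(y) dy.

2 - 10*exp(-2)

Integrate by parts twice (u = y^2, dv = exp(-y) dy).
An antiderivative is F(y) = (-y**2 - 2*y - 2)*exp(-y).
Then F(2) - F(0) = (-10*exp(-2)) - (-2) = 2 - 10*exp(-2).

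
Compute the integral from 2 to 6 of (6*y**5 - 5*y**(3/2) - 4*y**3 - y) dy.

By the power rule, an antiderivative is F(y) = y**6 - 2*y**(5/2) - y**4 - y**2/2.
Then F(6) - F(2) = (45342 - 72*sqrt(6)) - (46 - 8*sqrt(2)) = -72*sqrt(6) + 8*sqrt(2) + 45296.

-72*sqrt(6) + 8*sqrt(2) + 45296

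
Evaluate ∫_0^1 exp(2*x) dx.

-1/2 + exp(2)/2

An antiderivative is F(x) = exp(2*x)/2.
Then F(1) - F(0) = (exp(2)/2) - (1/2) = -1/2 + exp(2)/2.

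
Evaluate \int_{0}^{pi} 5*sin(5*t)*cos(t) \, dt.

Use the identity sin(5*t)cos(t) = [sin(6*t) + sin(4*t)]/2.
An antiderivative is F(t) = -5*cos(4*t)/8 - 5*cos(6*t)/12.
Then F(pi) - F(0) = (-25/24) - (-25/24) = 0.

0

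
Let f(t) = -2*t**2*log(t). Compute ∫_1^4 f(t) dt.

14 - 256*log(2)/3

Integrate by parts once (u = ln t, dv = -2*t**2 dt).
An antiderivative is F(t) = -2*t**3*(3*log(t) - 1)/9.
Then F(4) - F(1) = (128/9 - 256*log(2)/3) - (2/9) = 14 - 256*log(2)/3.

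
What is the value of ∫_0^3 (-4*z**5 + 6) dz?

-468

By the power rule, an antiderivative is F(z) = -2*z**6/3 + 6*z.
Then F(3) - F(0) = (-468) - (0) = -468.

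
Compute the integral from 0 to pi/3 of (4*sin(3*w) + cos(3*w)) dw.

An antiderivative is F(w) = sin(3*w)/3 - 4*cos(3*w)/3.
Then F(pi/3) - F(0) = (4/3) - (-4/3) = 8/3.

8/3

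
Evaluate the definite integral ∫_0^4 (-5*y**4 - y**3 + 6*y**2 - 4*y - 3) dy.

-1004

By the power rule, an antiderivative is F(y) = -y**5 - y**4/4 + 2*y**3 - 2*y**2 - 3*y.
Then F(4) - F(0) = (-1004) - (0) = -1004.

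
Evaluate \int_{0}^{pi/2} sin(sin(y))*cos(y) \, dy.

Let u = sin(y), so du = cos(y) dy. When y = 0, u = 0; when y = pi/2, u = 1.
The integral becomes ∫ sin(u) du from 0 to 1, with antiderivative -cos(u).
Back in y: F(y) = -cos(sin(y)).
Then F(pi/2) - F(0) = (-cos(1)) - (-1) = 1 - cos(1).

1 - cos(1)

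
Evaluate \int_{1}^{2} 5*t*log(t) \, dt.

-15/4 + 10*log(2)

Integrate by parts once (u = ln t, dv = 5*t dt).
An antiderivative is F(t) = 5*t**2*(2*log(t) - 1)/4.
Then F(2) - F(1) = (-5 + 10*log(2)) - (-5/4) = -15/4 + 10*log(2).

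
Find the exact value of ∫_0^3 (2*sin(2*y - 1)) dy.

-cos(5) + cos(1)

Let u = 2*y - 1, so du = 2 dy. When y = 0, u = -1; when y = 3, u = 5.
The integral becomes ∫ sin(u) du from -1 to 5, with antiderivative -cos(u).
Back in y: F(y) = -cos(2*y - 1).
Then F(3) - F(0) = (-cos(5)) - (-cos(1)) = -cos(5) + cos(1).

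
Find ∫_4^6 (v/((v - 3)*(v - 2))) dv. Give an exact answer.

Factor the denominator: v**2 - 5*v + 6 = (v - 2)(v - 3).
Partial fractions: v/((v - 3)*(v - 2)) = -2/(v - 2) + 3/(v - 3).
An antiderivative is F(v) = 3*log(v - 3) - 2*log(v - 2).
Then F(6) - F(4) = (log(27/16)) - (-log(4)) = log(27/4).

log(27/4)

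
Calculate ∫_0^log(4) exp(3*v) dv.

21

Let u = exp(v), so du = exp(v) dv. When v = 0, u = 1; when v = log(4), u = 4.
The integral becomes ∫ u**2 du from 1 to 4, with antiderivative u**3/3.
Back in v: F(v) = exp(3*v)/3.
Then F(log(4)) - F(0) = (64/3) - (1/3) = 21.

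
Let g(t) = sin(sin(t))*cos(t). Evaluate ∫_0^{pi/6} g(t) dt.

Let u = sin(t), so du = cos(t) dt. When t = 0, u = 0; when t = pi/6, u = 1/2.
The integral becomes ∫ sin(u) du from 0 to 1/2, with antiderivative -cos(u).
Back in t: F(t) = -cos(sin(t)).
Then F(pi/6) - F(0) = (-cos(1/2)) - (-1) = 1 - cos(1/2).

1 - cos(1/2)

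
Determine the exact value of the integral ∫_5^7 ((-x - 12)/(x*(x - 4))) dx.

Factor the denominator: x**2 - 4*x = x(x - 4).
Partial fractions: (-x - 12)/(x*(x - 4)) = 3/x - 4/(x - 4).
An antiderivative is F(x) = 3*log(x) - 4*log(x - 4).
Then F(7) - F(5) = (-4*log(3) + 3*log(7)) - (3*log(5)) = -3*log(5) - 4*log(3) + 3*log(7).

-3*log(5) - 4*log(3) + 3*log(7)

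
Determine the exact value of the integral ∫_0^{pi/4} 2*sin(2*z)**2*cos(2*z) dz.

Let u = sin(2*z), so du = 2*cos(2*z) dz. When z = 0, u = 0; when z = pi/4, u = 1.
The integral becomes ∫ u**2 du from 0 to 1, with antiderivative u**3/3.
Back in z: F(z) = sin(2*z)**3/3.
Then F(pi/4) - F(0) = (1/3) - (0) = 1/3.

1/3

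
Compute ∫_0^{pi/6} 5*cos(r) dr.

5/2

An antiderivative is F(r) = 5*sin(r).
Then F(pi/6) - F(0) = (5/2) - (0) = 5/2.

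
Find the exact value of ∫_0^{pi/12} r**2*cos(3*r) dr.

Integrate by parts twice (u = r^2, dv = cos(3*r) dr).
An antiderivative is F(r) = r**2*sin(3*r)/3 + 2*r*cos(3*r)/9 - 2*sin(3*r)/27.
Then F(pi/12) - F(0) = (sqrt(2)*(-32 + pi**2 + 8*pi)/864) - (0) = sqrt(2)*(-32 + pi**2 + 8*pi)/864.

sqrt(2)*(-32 + pi**2 + 8*pi)/864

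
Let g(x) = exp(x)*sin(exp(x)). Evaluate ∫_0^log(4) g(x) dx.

Let u = exp(x), so du = exp(x) dx. When x = 0, u = 1; when x = log(4), u = 4.
The integral becomes ∫ sin(u) du from 1 to 4, with antiderivative -cos(u).
Back in x: F(x) = -cos(exp(x)).
Then F(log(4)) - F(0) = (-cos(4)) - (-cos(1)) = cos(1) - cos(4).

cos(1) - cos(4)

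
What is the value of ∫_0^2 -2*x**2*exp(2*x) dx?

Integrate by parts twice (u = x^2, dv = -2*exp(2*x) dx).
An antiderivative is F(x) = (-2*x**2 + 2*x - 1)*exp(2*x)/2.
Then F(2) - F(0) = (-5*exp(4)/2) - (-1/2) = 1/2 - 5*exp(4)/2.

1/2 - 5*exp(4)/2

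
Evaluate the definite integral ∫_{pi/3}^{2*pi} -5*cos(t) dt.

5*sqrt(3)/2

An antiderivative is F(t) = -5*sin(t).
Then F(2*pi) - F(pi/3) = (0) - (-5*sqrt(3)/2) = 5*sqrt(3)/2.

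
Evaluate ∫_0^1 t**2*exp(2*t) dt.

Integrate by parts twice (u = t^2, dv = exp(2*t) dt).
An antiderivative is F(t) = (2*t**2 - 2*t + 1)*exp(2*t)/4.
Then F(1) - F(0) = (exp(2)/4) - (1/4) = -1/4 + exp(2)/4.

-1/4 + exp(2)/4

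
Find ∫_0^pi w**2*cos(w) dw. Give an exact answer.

-2*pi

Integrate by parts twice (u = w^2, dv = cos(w) dw).
An antiderivative is F(w) = w**2*sin(w) + 2*w*cos(w) - 2*sin(w).
Then F(pi) - F(0) = (-2*pi) - (0) = -2*pi.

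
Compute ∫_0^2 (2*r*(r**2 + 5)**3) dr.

1484

Let u = r**2 + 5, so du = 2*r dr. When r = 0, u = 5; when r = 2, u = 9.
The integral becomes ∫ u**3 du from 5 to 9, with antiderivative u**4/4.
Back in r: F(r) = (r**2 + 5)**4/4.
Then F(2) - F(0) = (6561/4) - (625/4) = 1484.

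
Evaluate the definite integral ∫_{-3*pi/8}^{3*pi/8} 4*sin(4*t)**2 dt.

3*pi/2

Use the identity sin^2(4*t) = (1 - cos(8*t))/2.
An antiderivative is F(t) = 2*t - sin(8*t)/4.
Then F(3*pi/8) - F(-3*pi/8) = (3*pi/4) - (-3*pi/4) = 3*pi/2.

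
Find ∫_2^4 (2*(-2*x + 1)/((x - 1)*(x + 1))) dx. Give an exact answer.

Factor the denominator: x**2 - 1 = (x + 1)(x - 1).
Partial fractions: 2*(-2*x + 1)/((x - 1)*(x + 1)) = -3/(x + 1) - 1/(x - 1).
An antiderivative is F(x) = -log(x - 1) - 3*log(x + 1).
Then F(4) - F(2) = (-3*log(5) - log(3)) - (-log(27)) = -3*log(5) + 2*log(3).

-3*log(5) + 2*log(3)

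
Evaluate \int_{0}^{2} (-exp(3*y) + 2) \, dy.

13/3 - exp(6)/3

An antiderivative is F(y) = -exp(3*y)/3 + 2*y.
Then F(2) - F(0) = (4 - exp(6)/3) - (-1/3) = 13/3 - exp(6)/3.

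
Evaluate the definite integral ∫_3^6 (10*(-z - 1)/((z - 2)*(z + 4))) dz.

-15*log(2) - 5*log(5) + 5*log(7)

Factor the denominator: z**2 + 2*z - 8 = (z + 4)(z - 2).
Partial fractions: 10*(-z - 1)/((z - 2)*(z + 4)) = -5/(z + 4) - 5/(z - 2).
An antiderivative is F(z) = -5*log(z - 2) - 5*log(z + 4).
Then F(6) - F(3) = (-15*log(2) - 5*log(5)) - (-5*log(7)) = -15*log(2) - 5*log(5) + 5*log(7).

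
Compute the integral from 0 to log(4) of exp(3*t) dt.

21

Let u = exp(t), so du = exp(t) dt. When t = 0, u = 1; when t = log(4), u = 4.
The integral becomes ∫ u**2 du from 1 to 4, with antiderivative u**3/3.
Back in t: F(t) = exp(3*t)/3.
Then F(log(4)) - F(0) = (64/3) - (1/3) = 21.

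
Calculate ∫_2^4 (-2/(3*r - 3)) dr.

An antiderivative is F(r) = -2*log(3*r - 3)/3.
Then F(4) - F(2) = (-4*log(3)/3) - (-2*log(3)/3) = -2*log(3)/3.

-2*log(3)/3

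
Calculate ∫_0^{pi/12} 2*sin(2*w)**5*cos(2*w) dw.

Let u = sin(2*w), so du = 2*cos(2*w) dw. When w = 0, u = 0; when w = pi/12, u = 1/2.
The integral becomes ∫ u**5 du from 0 to 1/2, with antiderivative u**6/6.
Back in w: F(w) = sin(2*w)**6/6.
Then F(pi/12) - F(0) = (1/384) - (0) = 1/384.

1/384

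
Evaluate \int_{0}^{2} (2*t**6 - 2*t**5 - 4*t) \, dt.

152/21

By the power rule, an antiderivative is F(t) = 2*t**7/7 - t**6/3 - 2*t**2.
Then F(2) - F(0) = (152/21) - (0) = 152/21.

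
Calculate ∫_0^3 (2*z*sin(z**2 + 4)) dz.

-cos(13) + cos(4)

Let u = z**2 + 4, so du = 2*z dz. When z = 0, u = 4; when z = 3, u = 13.
The integral becomes ∫ sin(u) du from 4 to 13, with antiderivative -cos(u).
Back in z: F(z) = -cos(z**2 + 4).
Then F(3) - F(0) = (-cos(13)) - (-cos(4)) = -cos(13) + cos(4).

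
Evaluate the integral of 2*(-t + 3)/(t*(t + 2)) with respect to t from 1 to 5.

-5*log(7) + 3*log(5) + 5*log(3)

Factor the denominator: t**2 + 2*t = (t + 2)t.
Partial fractions: 2*(-t + 3)/(t*(t + 2)) = -5/(t + 2) + 3/t.
An antiderivative is F(t) = 3*log(t) - 5*log(t + 2).
Then F(5) - F(1) = (-5*log(7) + 3*log(5)) - (-5*log(3)) = -5*log(7) + 3*log(5) + 5*log(3).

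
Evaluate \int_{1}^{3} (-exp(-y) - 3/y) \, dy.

An antiderivative is F(y) = -3*log(y) + exp(-y).
Then F(3) - F(1) = (-3*log(3) + exp(-3)) - (exp(-1)) = -3*log(3) - exp(-1) + exp(-3).

-3*log(3) - exp(-1) + exp(-3)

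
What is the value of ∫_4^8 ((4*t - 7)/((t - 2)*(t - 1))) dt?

-2*log(3) + 3*log(7)

Factor the denominator: t**2 - 3*t + 2 = (t - 1)(t - 2).
Partial fractions: (4*t - 7)/((t - 2)*(t - 1)) = 3/(t - 1) + 1/(t - 2).
An antiderivative is F(t) = log(t - 2) + 3*log(t - 1).
Then F(8) - F(4) = (log(2) + log(3) + 3*log(7)) - (log(54)) = -2*log(3) + 3*log(7).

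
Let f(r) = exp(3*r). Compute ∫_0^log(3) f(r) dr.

26/3

An antiderivative is F(r) = exp(3*r)/3.
Then F(log(3)) - F(0) = (9) - (1/3) = 26/3.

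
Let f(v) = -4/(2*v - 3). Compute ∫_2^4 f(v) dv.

-log(25)

An antiderivative is F(v) = -2*log(2*v - 3).
Then F(4) - F(2) = (-log(25)) - (0) = -log(25).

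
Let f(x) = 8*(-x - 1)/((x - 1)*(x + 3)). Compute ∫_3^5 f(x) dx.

Factor the denominator: x**2 + 2*x - 3 = (x + 3)(x - 1).
Partial fractions: 8*(-x - 1)/((x - 1)*(x + 3)) = -4/(x + 3) - 4/(x - 1).
An antiderivative is F(x) = -4*log(x - 1) - 4*log(x + 3).
Then F(5) - F(3) = (-20*log(2)) - (-8*log(2) - 4*log(3)) = -12*log(2) + 4*log(3).

-12*log(2) + 4*log(3)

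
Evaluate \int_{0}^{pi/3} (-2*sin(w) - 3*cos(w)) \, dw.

-3*sqrt(3)/2 - 1

An antiderivative is F(w) = -3*sin(w) + 2*cos(w).
Then F(pi/3) - F(0) = (1 - 3*sqrt(3)/2) - (2) = -3*sqrt(3)/2 - 1.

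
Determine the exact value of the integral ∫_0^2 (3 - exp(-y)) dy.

An antiderivative is F(y) = 3*y + exp(-y).
Then F(2) - F(0) = (exp(-2) + 6) - (1) = exp(-2) + 5.

exp(-2) + 5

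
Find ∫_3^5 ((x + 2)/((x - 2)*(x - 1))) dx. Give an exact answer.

Factor the denominator: x**2 - 3*x + 2 = (x - 1)(x - 2).
Partial fractions: (x + 2)/((x - 2)*(x - 1)) = -3/(x - 1) + 4/(x - 2).
An antiderivative is F(x) = 4*log(x - 2) - 3*log(x - 1).
Then F(5) - F(3) = (log(81/64)) - (-log(8)) = log(81/8).

log(81/8)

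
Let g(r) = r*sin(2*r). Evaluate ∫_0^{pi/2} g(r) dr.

pi/4

Integrate by parts once (u = r, dv = sin(2*r) dr).
An antiderivative is F(r) = -r*cos(2*r)/2 + sin(2*r)/4.
Then F(pi/2) - F(0) = (pi/4) - (0) = pi/4.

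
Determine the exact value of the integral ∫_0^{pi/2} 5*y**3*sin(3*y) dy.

10/27 - 5*pi**2/12

Integrate by parts 3 times (u = y^3, dv = 5*sin(3*y) dy).
An antiderivative is F(y) = -5*y**3*cos(3*y)/3 + 5*y**2*sin(3*y)/3 + 10*y*cos(3*y)/9 - 10*sin(3*y)/27.
Then F(pi/2) - F(0) = (10/27 - 5*pi**2/12) - (0) = 10/27 - 5*pi**2/12.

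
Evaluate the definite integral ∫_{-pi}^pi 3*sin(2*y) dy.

0

An antiderivative is F(y) = -3*cos(2*y)/2.
Then F(pi) - F(-pi) = (-3/2) - (-3/2) = 0.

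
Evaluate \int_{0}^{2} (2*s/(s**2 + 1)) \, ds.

log(5)

Let u = s**2 + 1, so du = 2*s ds. When s = 0, u = 1; when s = 2, u = 5.
The integral becomes ∫ 1/u du from 1 to 5, with antiderivative log(u).
Back in s: F(s) = log(s**2 + 1).
Then F(2) - F(0) = (log(5)) - (0) = log(5).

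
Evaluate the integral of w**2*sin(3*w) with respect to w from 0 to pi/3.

Integrate by parts twice (u = w^2, dv = sin(3*w) dw).
An antiderivative is F(w) = -w**2*cos(3*w)/3 + 2*w*sin(3*w)/9 + 2*cos(3*w)/27.
Then F(pi/3) - F(0) = (-2/27 + pi**2/27) - (2/27) = -4/27 + pi**2/27.

-4/27 + pi**2/27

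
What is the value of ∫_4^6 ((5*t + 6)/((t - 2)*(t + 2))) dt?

log(64/3)

Factor the denominator: t**2 - 4 = (t + 2)(t - 2).
Partial fractions: (5*t + 6)/((t - 2)*(t + 2)) = 1/(t + 2) + 4/(t - 2).
An antiderivative is F(t) = 4*log(t - 2) + log(t + 2).
Then F(6) - F(4) = (11*log(2)) - (log(96)) = log(64/3).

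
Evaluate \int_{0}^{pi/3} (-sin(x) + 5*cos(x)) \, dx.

An antiderivative is F(x) = 5*sin(x) + cos(x).
Then F(pi/3) - F(0) = (1/2 + 5*sqrt(3)/2) - (1) = -1/2 + 5*sqrt(3)/2.

-1/2 + 5*sqrt(3)/2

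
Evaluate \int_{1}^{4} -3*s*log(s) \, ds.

45/4 - 48*log(2)

Integrate by parts once (u = ln s, dv = -3*s ds).
An antiderivative is F(s) = -3*s**2*(2*log(s) - 1)/4.
Then F(4) - F(1) = (12 - 48*log(2)) - (3/4) = 45/4 - 48*log(2).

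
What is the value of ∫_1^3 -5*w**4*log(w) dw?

242/5 - 243*log(3)

Integrate by parts once (u = ln w, dv = -5*w**4 dw).
An antiderivative is F(w) = -w**5*(5*log(w) - 1)/5.
Then F(3) - F(1) = (243/5 - 243*log(3)) - (1/5) = 242/5 - 243*log(3).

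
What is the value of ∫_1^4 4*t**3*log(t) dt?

Integrate by parts once (u = ln t, dv = 4*t**3 dt).
An antiderivative is F(t) = t**4*(4*log(t) - 1)/4.
Then F(4) - F(1) = (-64 + 512*log(2)) - (-1/4) = -255/4 + 512*log(2).

-255/4 + 512*log(2)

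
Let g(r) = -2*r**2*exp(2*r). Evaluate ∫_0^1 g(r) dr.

1/2 - exp(2)/2

Integrate by parts twice (u = r^2, dv = -2*exp(2*r) dr).
An antiderivative is F(r) = (-2*r**2 + 2*r - 1)*exp(2*r)/2.
Then F(1) - F(0) = (-exp(2)/2) - (-1/2) = 1/2 - exp(2)/2.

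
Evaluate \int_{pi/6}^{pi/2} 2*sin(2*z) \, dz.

An antiderivative is F(z) = -cos(2*z).
Then F(pi/2) - F(pi/6) = (1) - (-1/2) = 3/2.

3/2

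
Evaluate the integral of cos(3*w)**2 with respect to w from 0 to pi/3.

pi/6

Use the identity cos^2(3*w) = (1 + cos(6*w))/2.
An antiderivative is F(w) = w/2 + sin(6*w)/12.
Then F(pi/3) - F(0) = (pi/6) - (0) = pi/6.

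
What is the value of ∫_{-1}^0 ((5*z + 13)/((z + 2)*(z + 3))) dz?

log(18)

Factor the denominator: z**2 + 5*z + 6 = (z + 3)(z + 2).
Partial fractions: (5*z + 13)/((z + 2)*(z + 3)) = 2/(z + 3) + 3/(z + 2).
An antiderivative is F(z) = 3*log(z + 2) + 2*log(z + 3).
Then F(0) - F(-1) = (log(72)) - (log(4)) = log(18).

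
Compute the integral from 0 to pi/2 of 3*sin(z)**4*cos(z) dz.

Let u = sin(z), so du = cos(z) dz. When z = 0, u = 0; when z = pi/2, u = 1.
The integral becomes 3·∫ u**4 du from 0 to 1, with antiderivative 3*u**5/5.
Back in z: F(z) = 3*sin(z)**5/5.
Then F(pi/2) - F(0) = (3/5) - (0) = 3/5.

3/5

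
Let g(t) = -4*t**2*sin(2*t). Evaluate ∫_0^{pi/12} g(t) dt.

-sqrt(3)/2 - pi/12 + sqrt(3)*pi**2/144 + 1

Integrate by parts twice (u = t^2, dv = -4*sin(2*t) dt).
An antiderivative is F(t) = 2*t**2*cos(2*t) - 2*t*sin(2*t) - cos(2*t).
Then F(pi/12) - F(0) = (-sqrt(3)/2 - pi/12 + sqrt(3)*pi**2/144) - (-1) = -sqrt(3)/2 - pi/12 + sqrt(3)*pi**2/144 + 1.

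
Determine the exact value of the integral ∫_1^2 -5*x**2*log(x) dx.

Integrate by parts once (u = ln x, dv = -5*x**2 dx).
An antiderivative is F(x) = -5*x**3*(3*log(x) - 1)/9.
Then F(2) - F(1) = (40/9 - 40*log(2)/3) - (5/9) = 35/9 - 40*log(2)/3.

35/9 - 40*log(2)/3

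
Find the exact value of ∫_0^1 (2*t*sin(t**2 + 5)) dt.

-cos(6) + cos(5)

Let u = t**2 + 5, so du = 2*t dt. When t = 0, u = 5; when t = 1, u = 6.
The integral becomes ∫ sin(u) du from 5 to 6, with antiderivative -cos(u).
Back in t: F(t) = -cos(t**2 + 5).
Then F(1) - F(0) = (-cos(6)) - (-cos(5)) = -cos(6) + cos(5).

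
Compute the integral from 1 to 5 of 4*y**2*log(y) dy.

-496/9 + 500*log(5)/3

Integrate by parts once (u = ln y, dv = 4*y**2 dy).
An antiderivative is F(y) = 4*y**3*(3*log(y) - 1)/9.
Then F(5) - F(1) = (-500/9 + 500*log(5)/3) - (-4/9) = -496/9 + 500*log(5)/3.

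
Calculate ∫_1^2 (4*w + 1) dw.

By the power rule, an antiderivative is F(w) = 2*w**2 + w.
Then F(2) - F(1) = (10) - (3) = 7.

7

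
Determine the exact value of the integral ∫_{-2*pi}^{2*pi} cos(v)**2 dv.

Use the identity cos^2(v) = (1 + cos(2*v))/2.
An antiderivative is F(v) = v/2 + sin(2*v)/4.
Then F(2*pi) - F(-2*pi) = (pi) - (-pi) = 2*pi.

2*pi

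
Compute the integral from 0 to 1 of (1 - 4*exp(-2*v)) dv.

-1 + 2*exp(-2)

An antiderivative is F(v) = v + 2*exp(-2*v).
Then F(1) - F(0) = (2*exp(-2) + 1) - (2) = -1 + 2*exp(-2).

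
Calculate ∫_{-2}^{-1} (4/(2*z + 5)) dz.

An antiderivative is F(z) = 2*log(2*z + 5).
Then F(-1) - F(-2) = (log(9)) - (0) = log(9).

log(9)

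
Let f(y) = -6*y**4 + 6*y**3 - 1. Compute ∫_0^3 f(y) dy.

-1731/10

By the power rule, an antiderivative is F(y) = -6*y**5/5 + 3*y**4/2 - y.
Then F(3) - F(0) = (-1731/10) - (0) = -1731/10.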